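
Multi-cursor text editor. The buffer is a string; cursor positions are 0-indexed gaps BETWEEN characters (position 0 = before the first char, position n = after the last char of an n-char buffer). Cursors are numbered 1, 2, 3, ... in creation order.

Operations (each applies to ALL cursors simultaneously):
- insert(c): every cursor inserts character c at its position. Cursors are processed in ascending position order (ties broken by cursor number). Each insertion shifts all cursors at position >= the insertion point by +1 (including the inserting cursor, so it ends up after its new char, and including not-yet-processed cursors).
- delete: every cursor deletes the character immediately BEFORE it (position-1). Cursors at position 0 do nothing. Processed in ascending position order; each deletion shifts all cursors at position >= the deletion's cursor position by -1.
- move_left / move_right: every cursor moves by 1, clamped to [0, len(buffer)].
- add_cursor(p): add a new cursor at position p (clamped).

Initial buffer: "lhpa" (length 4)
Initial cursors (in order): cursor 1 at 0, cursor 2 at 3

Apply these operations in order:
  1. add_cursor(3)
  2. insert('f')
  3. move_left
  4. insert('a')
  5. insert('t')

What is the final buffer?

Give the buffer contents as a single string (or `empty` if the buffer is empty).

Answer: atflhpfaattfa

Derivation:
After op 1 (add_cursor(3)): buffer="lhpa" (len 4), cursors c1@0 c2@3 c3@3, authorship ....
After op 2 (insert('f')): buffer="flhpffa" (len 7), cursors c1@1 c2@6 c3@6, authorship 1...23.
After op 3 (move_left): buffer="flhpffa" (len 7), cursors c1@0 c2@5 c3@5, authorship 1...23.
After op 4 (insert('a')): buffer="aflhpfaafa" (len 10), cursors c1@1 c2@8 c3@8, authorship 11...2233.
After op 5 (insert('t')): buffer="atflhpfaattfa" (len 13), cursors c1@2 c2@11 c3@11, authorship 111...223233.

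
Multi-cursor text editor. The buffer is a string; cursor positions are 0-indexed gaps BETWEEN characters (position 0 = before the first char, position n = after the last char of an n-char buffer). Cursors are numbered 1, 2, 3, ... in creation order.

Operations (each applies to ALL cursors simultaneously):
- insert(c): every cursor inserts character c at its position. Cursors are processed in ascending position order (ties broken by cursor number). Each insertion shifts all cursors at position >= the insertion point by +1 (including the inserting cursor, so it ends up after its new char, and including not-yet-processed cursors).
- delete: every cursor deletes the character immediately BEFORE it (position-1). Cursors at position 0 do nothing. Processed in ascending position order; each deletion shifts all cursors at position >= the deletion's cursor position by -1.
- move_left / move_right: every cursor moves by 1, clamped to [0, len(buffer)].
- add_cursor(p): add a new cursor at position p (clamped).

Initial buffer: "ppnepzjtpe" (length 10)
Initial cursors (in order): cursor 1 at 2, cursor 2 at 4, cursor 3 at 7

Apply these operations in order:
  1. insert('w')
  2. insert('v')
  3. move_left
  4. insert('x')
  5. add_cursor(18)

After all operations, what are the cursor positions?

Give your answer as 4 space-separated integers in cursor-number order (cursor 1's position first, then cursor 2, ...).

Answer: 4 9 15 18

Derivation:
After op 1 (insert('w')): buffer="ppwnewpzjwtpe" (len 13), cursors c1@3 c2@6 c3@10, authorship ..1..2...3...
After op 2 (insert('v')): buffer="ppwvnewvpzjwvtpe" (len 16), cursors c1@4 c2@8 c3@13, authorship ..11..22...33...
After op 3 (move_left): buffer="ppwvnewvpzjwvtpe" (len 16), cursors c1@3 c2@7 c3@12, authorship ..11..22...33...
After op 4 (insert('x')): buffer="ppwxvnewxvpzjwxvtpe" (len 19), cursors c1@4 c2@9 c3@15, authorship ..111..222...333...
After op 5 (add_cursor(18)): buffer="ppwxvnewxvpzjwxvtpe" (len 19), cursors c1@4 c2@9 c3@15 c4@18, authorship ..111..222...333...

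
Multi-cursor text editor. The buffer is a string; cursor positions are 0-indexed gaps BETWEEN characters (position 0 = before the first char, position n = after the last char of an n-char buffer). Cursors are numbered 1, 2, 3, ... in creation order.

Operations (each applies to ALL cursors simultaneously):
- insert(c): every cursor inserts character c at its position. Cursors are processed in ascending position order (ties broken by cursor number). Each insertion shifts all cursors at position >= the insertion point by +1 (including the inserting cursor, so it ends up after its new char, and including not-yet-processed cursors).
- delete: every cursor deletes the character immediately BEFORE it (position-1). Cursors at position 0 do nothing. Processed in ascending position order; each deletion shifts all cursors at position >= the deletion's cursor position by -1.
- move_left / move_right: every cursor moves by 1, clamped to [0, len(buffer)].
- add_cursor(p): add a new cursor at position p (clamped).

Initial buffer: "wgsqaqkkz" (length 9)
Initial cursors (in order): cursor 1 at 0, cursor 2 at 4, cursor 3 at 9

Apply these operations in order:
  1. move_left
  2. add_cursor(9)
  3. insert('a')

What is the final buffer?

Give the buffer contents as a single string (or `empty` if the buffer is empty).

Answer: awgsaqaqkkaza

Derivation:
After op 1 (move_left): buffer="wgsqaqkkz" (len 9), cursors c1@0 c2@3 c3@8, authorship .........
After op 2 (add_cursor(9)): buffer="wgsqaqkkz" (len 9), cursors c1@0 c2@3 c3@8 c4@9, authorship .........
After op 3 (insert('a')): buffer="awgsaqaqkkaza" (len 13), cursors c1@1 c2@5 c3@11 c4@13, authorship 1...2.....3.4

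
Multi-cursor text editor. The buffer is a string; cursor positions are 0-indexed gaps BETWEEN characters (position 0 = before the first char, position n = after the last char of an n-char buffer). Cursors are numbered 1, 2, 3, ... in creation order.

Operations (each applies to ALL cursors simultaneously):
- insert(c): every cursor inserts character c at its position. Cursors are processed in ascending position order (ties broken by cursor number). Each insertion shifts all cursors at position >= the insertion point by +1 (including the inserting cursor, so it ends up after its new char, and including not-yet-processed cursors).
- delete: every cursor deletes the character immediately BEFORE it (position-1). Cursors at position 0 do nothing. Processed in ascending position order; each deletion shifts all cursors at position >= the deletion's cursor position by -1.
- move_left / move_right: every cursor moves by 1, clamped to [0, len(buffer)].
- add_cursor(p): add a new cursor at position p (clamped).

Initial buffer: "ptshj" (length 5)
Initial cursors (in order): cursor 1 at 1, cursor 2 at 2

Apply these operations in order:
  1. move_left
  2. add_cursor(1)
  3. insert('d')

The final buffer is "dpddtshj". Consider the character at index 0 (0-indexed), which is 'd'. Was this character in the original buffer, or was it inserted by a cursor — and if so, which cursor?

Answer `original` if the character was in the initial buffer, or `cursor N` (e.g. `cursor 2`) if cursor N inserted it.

After op 1 (move_left): buffer="ptshj" (len 5), cursors c1@0 c2@1, authorship .....
After op 2 (add_cursor(1)): buffer="ptshj" (len 5), cursors c1@0 c2@1 c3@1, authorship .....
After op 3 (insert('d')): buffer="dpddtshj" (len 8), cursors c1@1 c2@4 c3@4, authorship 1.23....
Authorship (.=original, N=cursor N): 1 . 2 3 . . . .
Index 0: author = 1

Answer: cursor 1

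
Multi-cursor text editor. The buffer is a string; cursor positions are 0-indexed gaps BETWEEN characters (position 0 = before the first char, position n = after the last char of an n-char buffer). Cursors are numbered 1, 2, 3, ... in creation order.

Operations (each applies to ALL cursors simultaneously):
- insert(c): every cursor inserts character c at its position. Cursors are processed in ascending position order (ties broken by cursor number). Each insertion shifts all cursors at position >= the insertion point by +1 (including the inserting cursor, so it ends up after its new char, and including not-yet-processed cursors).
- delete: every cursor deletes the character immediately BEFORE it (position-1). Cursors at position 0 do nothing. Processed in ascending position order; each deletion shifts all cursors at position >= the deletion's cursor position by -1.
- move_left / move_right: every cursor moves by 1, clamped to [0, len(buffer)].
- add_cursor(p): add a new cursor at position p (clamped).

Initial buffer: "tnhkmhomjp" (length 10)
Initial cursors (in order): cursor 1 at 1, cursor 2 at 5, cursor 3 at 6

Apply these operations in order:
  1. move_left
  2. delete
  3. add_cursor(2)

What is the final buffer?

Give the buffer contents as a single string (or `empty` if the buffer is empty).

After op 1 (move_left): buffer="tnhkmhomjp" (len 10), cursors c1@0 c2@4 c3@5, authorship ..........
After op 2 (delete): buffer="tnhhomjp" (len 8), cursors c1@0 c2@3 c3@3, authorship ........
After op 3 (add_cursor(2)): buffer="tnhhomjp" (len 8), cursors c1@0 c4@2 c2@3 c3@3, authorship ........

Answer: tnhhomjp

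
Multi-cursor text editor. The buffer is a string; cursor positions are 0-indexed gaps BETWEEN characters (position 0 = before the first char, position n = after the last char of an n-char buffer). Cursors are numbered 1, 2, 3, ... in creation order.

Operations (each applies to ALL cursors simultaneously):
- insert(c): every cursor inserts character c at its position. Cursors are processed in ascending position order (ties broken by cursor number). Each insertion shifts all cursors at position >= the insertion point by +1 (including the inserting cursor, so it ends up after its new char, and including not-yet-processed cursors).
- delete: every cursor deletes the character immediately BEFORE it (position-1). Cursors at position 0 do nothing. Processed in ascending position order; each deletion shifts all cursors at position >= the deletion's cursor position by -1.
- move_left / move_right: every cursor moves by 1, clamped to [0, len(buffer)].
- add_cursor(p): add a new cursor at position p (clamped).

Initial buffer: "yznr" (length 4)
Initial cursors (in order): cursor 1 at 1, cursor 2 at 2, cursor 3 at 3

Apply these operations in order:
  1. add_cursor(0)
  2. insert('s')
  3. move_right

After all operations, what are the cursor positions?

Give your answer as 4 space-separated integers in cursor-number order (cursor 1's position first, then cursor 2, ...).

Answer: 4 6 8 2

Derivation:
After op 1 (add_cursor(0)): buffer="yznr" (len 4), cursors c4@0 c1@1 c2@2 c3@3, authorship ....
After op 2 (insert('s')): buffer="syszsnsr" (len 8), cursors c4@1 c1@3 c2@5 c3@7, authorship 4.1.2.3.
After op 3 (move_right): buffer="syszsnsr" (len 8), cursors c4@2 c1@4 c2@6 c3@8, authorship 4.1.2.3.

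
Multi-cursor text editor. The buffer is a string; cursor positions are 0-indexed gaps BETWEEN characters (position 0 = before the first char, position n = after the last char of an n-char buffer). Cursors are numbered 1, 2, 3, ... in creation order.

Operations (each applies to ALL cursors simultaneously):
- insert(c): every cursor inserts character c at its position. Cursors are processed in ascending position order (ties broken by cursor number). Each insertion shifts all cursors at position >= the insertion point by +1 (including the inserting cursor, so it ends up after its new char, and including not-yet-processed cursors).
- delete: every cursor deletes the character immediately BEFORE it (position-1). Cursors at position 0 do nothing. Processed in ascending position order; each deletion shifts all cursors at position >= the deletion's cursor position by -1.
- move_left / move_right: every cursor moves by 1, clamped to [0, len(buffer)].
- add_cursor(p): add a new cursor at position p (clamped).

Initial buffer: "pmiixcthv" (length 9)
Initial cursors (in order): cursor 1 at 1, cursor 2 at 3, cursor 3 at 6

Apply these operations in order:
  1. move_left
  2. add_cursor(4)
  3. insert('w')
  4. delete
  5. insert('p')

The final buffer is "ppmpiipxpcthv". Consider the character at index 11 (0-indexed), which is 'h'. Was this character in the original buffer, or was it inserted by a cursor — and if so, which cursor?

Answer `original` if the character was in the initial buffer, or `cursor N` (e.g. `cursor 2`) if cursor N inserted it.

Answer: original

Derivation:
After op 1 (move_left): buffer="pmiixcthv" (len 9), cursors c1@0 c2@2 c3@5, authorship .........
After op 2 (add_cursor(4)): buffer="pmiixcthv" (len 9), cursors c1@0 c2@2 c4@4 c3@5, authorship .........
After op 3 (insert('w')): buffer="wpmwiiwxwcthv" (len 13), cursors c1@1 c2@4 c4@7 c3@9, authorship 1..2..4.3....
After op 4 (delete): buffer="pmiixcthv" (len 9), cursors c1@0 c2@2 c4@4 c3@5, authorship .........
After op 5 (insert('p')): buffer="ppmpiipxpcthv" (len 13), cursors c1@1 c2@4 c4@7 c3@9, authorship 1..2..4.3....
Authorship (.=original, N=cursor N): 1 . . 2 . . 4 . 3 . . . .
Index 11: author = original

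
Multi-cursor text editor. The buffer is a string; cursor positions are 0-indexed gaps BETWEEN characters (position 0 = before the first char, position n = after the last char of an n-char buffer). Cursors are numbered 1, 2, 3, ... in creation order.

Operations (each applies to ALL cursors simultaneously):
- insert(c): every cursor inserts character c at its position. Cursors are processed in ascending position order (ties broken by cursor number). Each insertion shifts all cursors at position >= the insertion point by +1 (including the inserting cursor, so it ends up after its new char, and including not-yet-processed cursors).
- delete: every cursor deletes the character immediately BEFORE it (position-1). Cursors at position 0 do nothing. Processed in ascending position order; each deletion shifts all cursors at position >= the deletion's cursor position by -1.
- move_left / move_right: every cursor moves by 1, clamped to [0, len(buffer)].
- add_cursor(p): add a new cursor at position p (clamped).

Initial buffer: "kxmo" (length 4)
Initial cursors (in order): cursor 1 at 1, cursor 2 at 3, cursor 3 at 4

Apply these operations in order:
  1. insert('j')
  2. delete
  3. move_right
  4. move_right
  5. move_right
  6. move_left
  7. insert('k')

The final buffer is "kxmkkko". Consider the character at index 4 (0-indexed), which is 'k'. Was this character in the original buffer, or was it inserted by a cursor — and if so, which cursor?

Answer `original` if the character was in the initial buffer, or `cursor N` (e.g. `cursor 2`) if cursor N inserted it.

After op 1 (insert('j')): buffer="kjxmjoj" (len 7), cursors c1@2 c2@5 c3@7, authorship .1..2.3
After op 2 (delete): buffer="kxmo" (len 4), cursors c1@1 c2@3 c3@4, authorship ....
After op 3 (move_right): buffer="kxmo" (len 4), cursors c1@2 c2@4 c3@4, authorship ....
After op 4 (move_right): buffer="kxmo" (len 4), cursors c1@3 c2@4 c3@4, authorship ....
After op 5 (move_right): buffer="kxmo" (len 4), cursors c1@4 c2@4 c3@4, authorship ....
After op 6 (move_left): buffer="kxmo" (len 4), cursors c1@3 c2@3 c3@3, authorship ....
After op 7 (insert('k')): buffer="kxmkkko" (len 7), cursors c1@6 c2@6 c3@6, authorship ...123.
Authorship (.=original, N=cursor N): . . . 1 2 3 .
Index 4: author = 2

Answer: cursor 2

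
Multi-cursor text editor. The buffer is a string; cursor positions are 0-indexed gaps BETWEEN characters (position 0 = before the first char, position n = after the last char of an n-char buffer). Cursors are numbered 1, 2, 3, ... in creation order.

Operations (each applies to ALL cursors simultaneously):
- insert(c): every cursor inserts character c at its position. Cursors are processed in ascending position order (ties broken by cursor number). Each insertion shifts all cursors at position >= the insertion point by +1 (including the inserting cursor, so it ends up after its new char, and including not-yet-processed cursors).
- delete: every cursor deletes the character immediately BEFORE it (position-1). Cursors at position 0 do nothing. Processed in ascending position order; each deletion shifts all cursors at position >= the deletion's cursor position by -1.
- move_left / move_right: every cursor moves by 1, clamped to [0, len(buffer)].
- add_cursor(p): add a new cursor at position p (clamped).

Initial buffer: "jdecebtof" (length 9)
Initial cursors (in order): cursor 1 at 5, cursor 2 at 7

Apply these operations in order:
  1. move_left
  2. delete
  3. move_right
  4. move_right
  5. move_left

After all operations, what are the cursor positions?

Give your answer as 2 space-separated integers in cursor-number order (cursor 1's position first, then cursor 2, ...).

Answer: 4 5

Derivation:
After op 1 (move_left): buffer="jdecebtof" (len 9), cursors c1@4 c2@6, authorship .........
After op 2 (delete): buffer="jdeetof" (len 7), cursors c1@3 c2@4, authorship .......
After op 3 (move_right): buffer="jdeetof" (len 7), cursors c1@4 c2@5, authorship .......
After op 4 (move_right): buffer="jdeetof" (len 7), cursors c1@5 c2@6, authorship .......
After op 5 (move_left): buffer="jdeetof" (len 7), cursors c1@4 c2@5, authorship .......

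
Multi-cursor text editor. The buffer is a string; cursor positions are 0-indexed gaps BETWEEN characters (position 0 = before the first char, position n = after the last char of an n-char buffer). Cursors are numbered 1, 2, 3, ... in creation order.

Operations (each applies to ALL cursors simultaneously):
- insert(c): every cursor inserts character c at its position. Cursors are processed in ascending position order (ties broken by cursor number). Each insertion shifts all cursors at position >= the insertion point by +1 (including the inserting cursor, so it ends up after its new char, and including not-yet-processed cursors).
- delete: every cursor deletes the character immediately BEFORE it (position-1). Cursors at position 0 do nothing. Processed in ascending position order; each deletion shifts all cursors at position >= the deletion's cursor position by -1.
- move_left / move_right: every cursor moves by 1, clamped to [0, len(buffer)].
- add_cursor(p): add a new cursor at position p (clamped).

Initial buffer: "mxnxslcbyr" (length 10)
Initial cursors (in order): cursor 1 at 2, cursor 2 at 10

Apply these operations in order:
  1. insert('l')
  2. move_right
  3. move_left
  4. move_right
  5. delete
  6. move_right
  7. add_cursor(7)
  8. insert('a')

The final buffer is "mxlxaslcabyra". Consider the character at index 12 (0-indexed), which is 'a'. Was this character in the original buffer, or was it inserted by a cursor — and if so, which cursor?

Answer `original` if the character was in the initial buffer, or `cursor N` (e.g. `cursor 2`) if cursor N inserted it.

Answer: cursor 2

Derivation:
After op 1 (insert('l')): buffer="mxlnxslcbyrl" (len 12), cursors c1@3 c2@12, authorship ..1........2
After op 2 (move_right): buffer="mxlnxslcbyrl" (len 12), cursors c1@4 c2@12, authorship ..1........2
After op 3 (move_left): buffer="mxlnxslcbyrl" (len 12), cursors c1@3 c2@11, authorship ..1........2
After op 4 (move_right): buffer="mxlnxslcbyrl" (len 12), cursors c1@4 c2@12, authorship ..1........2
After op 5 (delete): buffer="mxlxslcbyr" (len 10), cursors c1@3 c2@10, authorship ..1.......
After op 6 (move_right): buffer="mxlxslcbyr" (len 10), cursors c1@4 c2@10, authorship ..1.......
After op 7 (add_cursor(7)): buffer="mxlxslcbyr" (len 10), cursors c1@4 c3@7 c2@10, authorship ..1.......
After op 8 (insert('a')): buffer="mxlxaslcabyra" (len 13), cursors c1@5 c3@9 c2@13, authorship ..1.1...3...2
Authorship (.=original, N=cursor N): . . 1 . 1 . . . 3 . . . 2
Index 12: author = 2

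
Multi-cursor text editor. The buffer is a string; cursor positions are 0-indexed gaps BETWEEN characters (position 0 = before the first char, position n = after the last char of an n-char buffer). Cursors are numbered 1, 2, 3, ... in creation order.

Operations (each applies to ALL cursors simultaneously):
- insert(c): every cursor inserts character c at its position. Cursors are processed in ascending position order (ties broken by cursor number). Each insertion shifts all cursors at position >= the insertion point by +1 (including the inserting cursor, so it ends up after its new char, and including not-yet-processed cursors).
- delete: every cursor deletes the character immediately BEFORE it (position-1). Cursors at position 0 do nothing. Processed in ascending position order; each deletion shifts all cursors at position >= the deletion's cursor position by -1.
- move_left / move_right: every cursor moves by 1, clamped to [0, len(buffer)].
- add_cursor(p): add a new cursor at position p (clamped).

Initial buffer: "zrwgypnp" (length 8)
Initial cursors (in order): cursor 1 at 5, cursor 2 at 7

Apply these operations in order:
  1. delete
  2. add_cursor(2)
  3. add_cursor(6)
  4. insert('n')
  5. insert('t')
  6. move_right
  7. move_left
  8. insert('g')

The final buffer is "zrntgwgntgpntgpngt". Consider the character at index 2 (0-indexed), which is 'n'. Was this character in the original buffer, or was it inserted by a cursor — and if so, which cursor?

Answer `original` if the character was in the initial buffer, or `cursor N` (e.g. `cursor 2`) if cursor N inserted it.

Answer: cursor 3

Derivation:
After op 1 (delete): buffer="zrwgpp" (len 6), cursors c1@4 c2@5, authorship ......
After op 2 (add_cursor(2)): buffer="zrwgpp" (len 6), cursors c3@2 c1@4 c2@5, authorship ......
After op 3 (add_cursor(6)): buffer="zrwgpp" (len 6), cursors c3@2 c1@4 c2@5 c4@6, authorship ......
After op 4 (insert('n')): buffer="zrnwgnpnpn" (len 10), cursors c3@3 c1@6 c2@8 c4@10, authorship ..3..1.2.4
After op 5 (insert('t')): buffer="zrntwgntpntpnt" (len 14), cursors c3@4 c1@8 c2@11 c4@14, authorship ..33..11.22.44
After op 6 (move_right): buffer="zrntwgntpntpnt" (len 14), cursors c3@5 c1@9 c2@12 c4@14, authorship ..33..11.22.44
After op 7 (move_left): buffer="zrntwgntpntpnt" (len 14), cursors c3@4 c1@8 c2@11 c4@13, authorship ..33..11.22.44
After op 8 (insert('g')): buffer="zrntgwgntgpntgpngt" (len 18), cursors c3@5 c1@10 c2@14 c4@17, authorship ..333..111.222.444
Authorship (.=original, N=cursor N): . . 3 3 3 . . 1 1 1 . 2 2 2 . 4 4 4
Index 2: author = 3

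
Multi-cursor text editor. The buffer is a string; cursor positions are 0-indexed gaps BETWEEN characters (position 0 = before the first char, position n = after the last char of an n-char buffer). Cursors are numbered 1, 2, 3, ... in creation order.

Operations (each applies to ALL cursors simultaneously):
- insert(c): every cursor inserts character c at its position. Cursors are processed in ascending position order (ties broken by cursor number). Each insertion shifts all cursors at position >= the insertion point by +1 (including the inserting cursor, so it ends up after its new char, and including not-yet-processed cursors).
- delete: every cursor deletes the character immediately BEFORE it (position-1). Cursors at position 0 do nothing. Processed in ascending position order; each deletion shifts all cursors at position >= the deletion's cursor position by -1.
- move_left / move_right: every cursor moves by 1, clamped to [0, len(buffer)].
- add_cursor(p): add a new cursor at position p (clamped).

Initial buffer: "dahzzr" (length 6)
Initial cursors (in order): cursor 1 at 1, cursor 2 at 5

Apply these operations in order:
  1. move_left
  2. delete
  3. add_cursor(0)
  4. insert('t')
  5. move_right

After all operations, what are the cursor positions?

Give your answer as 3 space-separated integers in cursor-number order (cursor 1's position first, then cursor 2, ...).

After op 1 (move_left): buffer="dahzzr" (len 6), cursors c1@0 c2@4, authorship ......
After op 2 (delete): buffer="dahzr" (len 5), cursors c1@0 c2@3, authorship .....
After op 3 (add_cursor(0)): buffer="dahzr" (len 5), cursors c1@0 c3@0 c2@3, authorship .....
After op 4 (insert('t')): buffer="ttdahtzr" (len 8), cursors c1@2 c3@2 c2@6, authorship 13...2..
After op 5 (move_right): buffer="ttdahtzr" (len 8), cursors c1@3 c3@3 c2@7, authorship 13...2..

Answer: 3 7 3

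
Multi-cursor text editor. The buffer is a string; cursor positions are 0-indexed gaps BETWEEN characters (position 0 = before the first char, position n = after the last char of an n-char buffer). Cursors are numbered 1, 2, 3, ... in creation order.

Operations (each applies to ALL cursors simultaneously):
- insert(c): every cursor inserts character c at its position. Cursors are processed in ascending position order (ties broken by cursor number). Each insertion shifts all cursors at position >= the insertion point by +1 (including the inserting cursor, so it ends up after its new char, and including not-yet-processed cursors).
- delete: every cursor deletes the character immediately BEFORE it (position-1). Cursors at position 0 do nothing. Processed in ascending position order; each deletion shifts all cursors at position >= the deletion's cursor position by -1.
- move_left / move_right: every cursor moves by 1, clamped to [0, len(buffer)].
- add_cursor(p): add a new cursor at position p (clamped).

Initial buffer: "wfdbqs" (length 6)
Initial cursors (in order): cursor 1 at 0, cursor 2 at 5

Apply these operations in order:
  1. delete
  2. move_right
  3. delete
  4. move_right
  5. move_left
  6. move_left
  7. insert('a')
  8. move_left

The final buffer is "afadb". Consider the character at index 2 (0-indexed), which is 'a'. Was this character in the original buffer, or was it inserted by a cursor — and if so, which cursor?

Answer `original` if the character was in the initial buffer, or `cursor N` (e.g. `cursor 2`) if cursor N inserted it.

Answer: cursor 2

Derivation:
After op 1 (delete): buffer="wfdbs" (len 5), cursors c1@0 c2@4, authorship .....
After op 2 (move_right): buffer="wfdbs" (len 5), cursors c1@1 c2@5, authorship .....
After op 3 (delete): buffer="fdb" (len 3), cursors c1@0 c2@3, authorship ...
After op 4 (move_right): buffer="fdb" (len 3), cursors c1@1 c2@3, authorship ...
After op 5 (move_left): buffer="fdb" (len 3), cursors c1@0 c2@2, authorship ...
After op 6 (move_left): buffer="fdb" (len 3), cursors c1@0 c2@1, authorship ...
After op 7 (insert('a')): buffer="afadb" (len 5), cursors c1@1 c2@3, authorship 1.2..
After op 8 (move_left): buffer="afadb" (len 5), cursors c1@0 c2@2, authorship 1.2..
Authorship (.=original, N=cursor N): 1 . 2 . .
Index 2: author = 2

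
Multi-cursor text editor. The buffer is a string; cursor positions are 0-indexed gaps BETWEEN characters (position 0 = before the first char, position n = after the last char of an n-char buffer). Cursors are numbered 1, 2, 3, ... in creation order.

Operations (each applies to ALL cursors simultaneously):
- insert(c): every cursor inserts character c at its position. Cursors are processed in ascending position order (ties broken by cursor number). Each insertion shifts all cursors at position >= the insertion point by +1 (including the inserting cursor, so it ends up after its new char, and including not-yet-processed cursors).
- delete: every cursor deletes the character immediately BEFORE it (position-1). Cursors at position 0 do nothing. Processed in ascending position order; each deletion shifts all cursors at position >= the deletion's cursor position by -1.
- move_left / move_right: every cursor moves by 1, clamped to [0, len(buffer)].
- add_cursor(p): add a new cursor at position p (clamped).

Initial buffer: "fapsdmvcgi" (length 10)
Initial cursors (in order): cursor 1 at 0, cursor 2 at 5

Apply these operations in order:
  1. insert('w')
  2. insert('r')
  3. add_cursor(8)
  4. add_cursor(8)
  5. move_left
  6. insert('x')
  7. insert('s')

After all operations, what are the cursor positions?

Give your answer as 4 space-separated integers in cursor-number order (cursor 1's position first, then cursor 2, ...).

Answer: 3 16 13 13

Derivation:
After op 1 (insert('w')): buffer="wfapsdwmvcgi" (len 12), cursors c1@1 c2@7, authorship 1.....2.....
After op 2 (insert('r')): buffer="wrfapsdwrmvcgi" (len 14), cursors c1@2 c2@9, authorship 11.....22.....
After op 3 (add_cursor(8)): buffer="wrfapsdwrmvcgi" (len 14), cursors c1@2 c3@8 c2@9, authorship 11.....22.....
After op 4 (add_cursor(8)): buffer="wrfapsdwrmvcgi" (len 14), cursors c1@2 c3@8 c4@8 c2@9, authorship 11.....22.....
After op 5 (move_left): buffer="wrfapsdwrmvcgi" (len 14), cursors c1@1 c3@7 c4@7 c2@8, authorship 11.....22.....
After op 6 (insert('x')): buffer="wxrfapsdxxwxrmvcgi" (len 18), cursors c1@2 c3@10 c4@10 c2@12, authorship 111.....34222.....
After op 7 (insert('s')): buffer="wxsrfapsdxxsswxsrmvcgi" (len 22), cursors c1@3 c3@13 c4@13 c2@16, authorship 1111.....34342222.....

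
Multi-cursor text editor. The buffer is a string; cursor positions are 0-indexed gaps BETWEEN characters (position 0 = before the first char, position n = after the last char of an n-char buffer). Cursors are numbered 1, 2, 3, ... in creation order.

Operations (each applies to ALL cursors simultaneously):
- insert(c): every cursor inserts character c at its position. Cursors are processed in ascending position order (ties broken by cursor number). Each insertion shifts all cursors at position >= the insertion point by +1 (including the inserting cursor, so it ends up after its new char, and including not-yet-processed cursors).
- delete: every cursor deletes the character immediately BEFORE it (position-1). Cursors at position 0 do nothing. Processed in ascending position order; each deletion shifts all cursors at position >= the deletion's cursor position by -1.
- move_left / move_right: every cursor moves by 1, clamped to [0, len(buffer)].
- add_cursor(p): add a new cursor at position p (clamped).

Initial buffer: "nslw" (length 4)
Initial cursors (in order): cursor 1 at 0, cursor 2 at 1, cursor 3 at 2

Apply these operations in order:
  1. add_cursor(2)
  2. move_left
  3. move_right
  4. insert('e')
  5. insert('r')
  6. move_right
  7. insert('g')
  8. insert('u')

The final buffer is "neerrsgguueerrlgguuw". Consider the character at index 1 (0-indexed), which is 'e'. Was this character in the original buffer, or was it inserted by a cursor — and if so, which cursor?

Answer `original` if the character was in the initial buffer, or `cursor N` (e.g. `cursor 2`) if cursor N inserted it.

After op 1 (add_cursor(2)): buffer="nslw" (len 4), cursors c1@0 c2@1 c3@2 c4@2, authorship ....
After op 2 (move_left): buffer="nslw" (len 4), cursors c1@0 c2@0 c3@1 c4@1, authorship ....
After op 3 (move_right): buffer="nslw" (len 4), cursors c1@1 c2@1 c3@2 c4@2, authorship ....
After op 4 (insert('e')): buffer="neeseelw" (len 8), cursors c1@3 c2@3 c3@6 c4@6, authorship .12.34..
After op 5 (insert('r')): buffer="neerrseerrlw" (len 12), cursors c1@5 c2@5 c3@10 c4@10, authorship .1212.3434..
After op 6 (move_right): buffer="neerrseerrlw" (len 12), cursors c1@6 c2@6 c3@11 c4@11, authorship .1212.3434..
After op 7 (insert('g')): buffer="neerrsggeerrlggw" (len 16), cursors c1@8 c2@8 c3@15 c4@15, authorship .1212.123434.34.
After op 8 (insert('u')): buffer="neerrsgguueerrlgguuw" (len 20), cursors c1@10 c2@10 c3@19 c4@19, authorship .1212.12123434.3434.
Authorship (.=original, N=cursor N): . 1 2 1 2 . 1 2 1 2 3 4 3 4 . 3 4 3 4 .
Index 1: author = 1

Answer: cursor 1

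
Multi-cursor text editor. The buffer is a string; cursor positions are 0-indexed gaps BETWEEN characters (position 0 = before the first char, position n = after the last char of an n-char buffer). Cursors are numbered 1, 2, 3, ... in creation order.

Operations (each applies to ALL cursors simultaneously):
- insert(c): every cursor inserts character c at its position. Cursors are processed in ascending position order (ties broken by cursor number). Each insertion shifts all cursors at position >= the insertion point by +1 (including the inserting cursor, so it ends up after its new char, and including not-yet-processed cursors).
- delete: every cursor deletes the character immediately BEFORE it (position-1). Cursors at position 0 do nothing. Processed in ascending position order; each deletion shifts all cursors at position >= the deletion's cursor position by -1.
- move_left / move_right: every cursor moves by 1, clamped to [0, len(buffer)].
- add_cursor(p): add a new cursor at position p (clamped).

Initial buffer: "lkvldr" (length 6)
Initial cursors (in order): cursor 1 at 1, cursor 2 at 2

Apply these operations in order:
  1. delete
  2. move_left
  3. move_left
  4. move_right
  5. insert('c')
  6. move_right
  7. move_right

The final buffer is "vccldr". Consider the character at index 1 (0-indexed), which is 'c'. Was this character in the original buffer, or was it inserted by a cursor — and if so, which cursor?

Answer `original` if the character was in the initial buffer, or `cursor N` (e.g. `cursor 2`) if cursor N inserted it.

Answer: cursor 1

Derivation:
After op 1 (delete): buffer="vldr" (len 4), cursors c1@0 c2@0, authorship ....
After op 2 (move_left): buffer="vldr" (len 4), cursors c1@0 c2@0, authorship ....
After op 3 (move_left): buffer="vldr" (len 4), cursors c1@0 c2@0, authorship ....
After op 4 (move_right): buffer="vldr" (len 4), cursors c1@1 c2@1, authorship ....
After op 5 (insert('c')): buffer="vccldr" (len 6), cursors c1@3 c2@3, authorship .12...
After op 6 (move_right): buffer="vccldr" (len 6), cursors c1@4 c2@4, authorship .12...
After op 7 (move_right): buffer="vccldr" (len 6), cursors c1@5 c2@5, authorship .12...
Authorship (.=original, N=cursor N): . 1 2 . . .
Index 1: author = 1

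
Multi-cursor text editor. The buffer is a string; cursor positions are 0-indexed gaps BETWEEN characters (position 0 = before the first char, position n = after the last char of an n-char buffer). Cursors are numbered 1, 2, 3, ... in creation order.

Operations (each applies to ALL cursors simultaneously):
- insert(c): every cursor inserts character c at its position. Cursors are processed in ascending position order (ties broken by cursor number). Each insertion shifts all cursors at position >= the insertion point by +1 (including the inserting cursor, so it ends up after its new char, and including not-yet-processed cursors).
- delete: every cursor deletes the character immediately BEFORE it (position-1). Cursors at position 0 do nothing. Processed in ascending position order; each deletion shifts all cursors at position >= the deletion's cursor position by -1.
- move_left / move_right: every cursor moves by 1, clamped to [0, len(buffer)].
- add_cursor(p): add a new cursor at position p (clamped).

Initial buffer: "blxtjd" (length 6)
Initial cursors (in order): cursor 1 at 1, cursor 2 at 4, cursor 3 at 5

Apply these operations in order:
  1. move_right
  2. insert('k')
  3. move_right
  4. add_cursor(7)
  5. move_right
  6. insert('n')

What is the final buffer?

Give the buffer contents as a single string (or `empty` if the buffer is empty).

Answer: blkxtnjkdnknn

Derivation:
After op 1 (move_right): buffer="blxtjd" (len 6), cursors c1@2 c2@5 c3@6, authorship ......
After op 2 (insert('k')): buffer="blkxtjkdk" (len 9), cursors c1@3 c2@7 c3@9, authorship ..1...2.3
After op 3 (move_right): buffer="blkxtjkdk" (len 9), cursors c1@4 c2@8 c3@9, authorship ..1...2.3
After op 4 (add_cursor(7)): buffer="blkxtjkdk" (len 9), cursors c1@4 c4@7 c2@8 c3@9, authorship ..1...2.3
After op 5 (move_right): buffer="blkxtjkdk" (len 9), cursors c1@5 c4@8 c2@9 c3@9, authorship ..1...2.3
After op 6 (insert('n')): buffer="blkxtnjkdnknn" (len 13), cursors c1@6 c4@10 c2@13 c3@13, authorship ..1..1.2.4323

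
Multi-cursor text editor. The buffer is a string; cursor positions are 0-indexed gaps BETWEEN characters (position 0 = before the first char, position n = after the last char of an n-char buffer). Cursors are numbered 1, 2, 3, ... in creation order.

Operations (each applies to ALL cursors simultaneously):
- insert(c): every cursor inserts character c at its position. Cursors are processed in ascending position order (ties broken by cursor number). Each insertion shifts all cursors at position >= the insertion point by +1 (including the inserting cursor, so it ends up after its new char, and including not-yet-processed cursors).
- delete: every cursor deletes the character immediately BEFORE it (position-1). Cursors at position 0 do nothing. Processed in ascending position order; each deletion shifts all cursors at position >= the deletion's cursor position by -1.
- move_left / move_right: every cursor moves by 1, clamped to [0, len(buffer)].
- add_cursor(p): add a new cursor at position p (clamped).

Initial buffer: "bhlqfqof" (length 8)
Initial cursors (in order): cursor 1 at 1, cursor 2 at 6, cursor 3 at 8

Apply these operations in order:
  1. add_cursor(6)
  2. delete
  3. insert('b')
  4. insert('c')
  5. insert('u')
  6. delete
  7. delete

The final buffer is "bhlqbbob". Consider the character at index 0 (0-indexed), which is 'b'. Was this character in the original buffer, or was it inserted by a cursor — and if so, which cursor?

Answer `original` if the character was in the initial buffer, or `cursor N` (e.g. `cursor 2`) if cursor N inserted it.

Answer: cursor 1

Derivation:
After op 1 (add_cursor(6)): buffer="bhlqfqof" (len 8), cursors c1@1 c2@6 c4@6 c3@8, authorship ........
After op 2 (delete): buffer="hlqo" (len 4), cursors c1@0 c2@3 c4@3 c3@4, authorship ....
After op 3 (insert('b')): buffer="bhlqbbob" (len 8), cursors c1@1 c2@6 c4@6 c3@8, authorship 1...24.3
After op 4 (insert('c')): buffer="bchlqbbccobc" (len 12), cursors c1@2 c2@9 c4@9 c3@12, authorship 11...2424.33
After op 5 (insert('u')): buffer="bcuhlqbbccuuobcu" (len 16), cursors c1@3 c2@12 c4@12 c3@16, authorship 111...242424.333
After op 6 (delete): buffer="bchlqbbccobc" (len 12), cursors c1@2 c2@9 c4@9 c3@12, authorship 11...2424.33
After op 7 (delete): buffer="bhlqbbob" (len 8), cursors c1@1 c2@6 c4@6 c3@8, authorship 1...24.3
Authorship (.=original, N=cursor N): 1 . . . 2 4 . 3
Index 0: author = 1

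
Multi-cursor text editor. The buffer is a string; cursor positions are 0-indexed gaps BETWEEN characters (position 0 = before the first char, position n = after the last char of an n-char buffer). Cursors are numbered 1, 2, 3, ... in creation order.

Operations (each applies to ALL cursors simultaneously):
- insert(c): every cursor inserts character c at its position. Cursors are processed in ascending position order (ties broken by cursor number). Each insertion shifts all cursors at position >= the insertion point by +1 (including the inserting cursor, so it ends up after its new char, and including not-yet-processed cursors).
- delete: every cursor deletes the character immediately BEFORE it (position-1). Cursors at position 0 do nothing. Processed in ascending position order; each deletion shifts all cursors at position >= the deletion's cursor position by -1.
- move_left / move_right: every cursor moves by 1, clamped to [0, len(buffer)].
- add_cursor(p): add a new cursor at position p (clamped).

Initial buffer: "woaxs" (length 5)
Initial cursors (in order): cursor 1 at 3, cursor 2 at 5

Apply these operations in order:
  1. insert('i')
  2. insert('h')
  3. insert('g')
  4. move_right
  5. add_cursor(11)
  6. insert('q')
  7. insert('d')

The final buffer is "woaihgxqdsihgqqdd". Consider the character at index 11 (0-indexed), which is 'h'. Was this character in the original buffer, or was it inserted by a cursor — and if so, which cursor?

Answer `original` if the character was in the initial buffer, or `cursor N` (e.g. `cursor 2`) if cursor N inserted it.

After op 1 (insert('i')): buffer="woaixsi" (len 7), cursors c1@4 c2@7, authorship ...1..2
After op 2 (insert('h')): buffer="woaihxsih" (len 9), cursors c1@5 c2@9, authorship ...11..22
After op 3 (insert('g')): buffer="woaihgxsihg" (len 11), cursors c1@6 c2@11, authorship ...111..222
After op 4 (move_right): buffer="woaihgxsihg" (len 11), cursors c1@7 c2@11, authorship ...111..222
After op 5 (add_cursor(11)): buffer="woaihgxsihg" (len 11), cursors c1@7 c2@11 c3@11, authorship ...111..222
After op 6 (insert('q')): buffer="woaihgxqsihgqq" (len 14), cursors c1@8 c2@14 c3@14, authorship ...111.1.22223
After op 7 (insert('d')): buffer="woaihgxqdsihgqqdd" (len 17), cursors c1@9 c2@17 c3@17, authorship ...111.11.2222323
Authorship (.=original, N=cursor N): . . . 1 1 1 . 1 1 . 2 2 2 2 3 2 3
Index 11: author = 2

Answer: cursor 2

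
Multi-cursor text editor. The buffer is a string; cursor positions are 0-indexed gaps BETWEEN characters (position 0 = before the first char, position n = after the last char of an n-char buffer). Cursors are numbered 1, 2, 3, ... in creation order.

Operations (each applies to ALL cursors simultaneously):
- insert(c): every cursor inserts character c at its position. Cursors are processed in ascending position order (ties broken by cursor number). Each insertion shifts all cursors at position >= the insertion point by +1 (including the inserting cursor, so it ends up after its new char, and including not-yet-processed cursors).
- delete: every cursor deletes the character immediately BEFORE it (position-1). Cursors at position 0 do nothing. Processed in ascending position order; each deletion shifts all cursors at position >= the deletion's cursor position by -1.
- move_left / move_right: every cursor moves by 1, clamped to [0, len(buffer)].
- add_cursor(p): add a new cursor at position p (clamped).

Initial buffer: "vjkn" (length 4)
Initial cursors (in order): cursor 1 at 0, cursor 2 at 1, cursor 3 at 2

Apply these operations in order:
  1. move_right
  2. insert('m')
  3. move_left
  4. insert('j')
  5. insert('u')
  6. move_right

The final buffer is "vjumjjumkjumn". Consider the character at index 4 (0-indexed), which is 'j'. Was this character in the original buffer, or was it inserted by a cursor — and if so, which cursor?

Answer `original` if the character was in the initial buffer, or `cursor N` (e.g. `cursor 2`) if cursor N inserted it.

After op 1 (move_right): buffer="vjkn" (len 4), cursors c1@1 c2@2 c3@3, authorship ....
After op 2 (insert('m')): buffer="vmjmkmn" (len 7), cursors c1@2 c2@4 c3@6, authorship .1.2.3.
After op 3 (move_left): buffer="vmjmkmn" (len 7), cursors c1@1 c2@3 c3@5, authorship .1.2.3.
After op 4 (insert('j')): buffer="vjmjjmkjmn" (len 10), cursors c1@2 c2@5 c3@8, authorship .11.22.33.
After op 5 (insert('u')): buffer="vjumjjumkjumn" (len 13), cursors c1@3 c2@7 c3@11, authorship .111.222.333.
After op 6 (move_right): buffer="vjumjjumkjumn" (len 13), cursors c1@4 c2@8 c3@12, authorship .111.222.333.
Authorship (.=original, N=cursor N): . 1 1 1 . 2 2 2 . 3 3 3 .
Index 4: author = original

Answer: original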